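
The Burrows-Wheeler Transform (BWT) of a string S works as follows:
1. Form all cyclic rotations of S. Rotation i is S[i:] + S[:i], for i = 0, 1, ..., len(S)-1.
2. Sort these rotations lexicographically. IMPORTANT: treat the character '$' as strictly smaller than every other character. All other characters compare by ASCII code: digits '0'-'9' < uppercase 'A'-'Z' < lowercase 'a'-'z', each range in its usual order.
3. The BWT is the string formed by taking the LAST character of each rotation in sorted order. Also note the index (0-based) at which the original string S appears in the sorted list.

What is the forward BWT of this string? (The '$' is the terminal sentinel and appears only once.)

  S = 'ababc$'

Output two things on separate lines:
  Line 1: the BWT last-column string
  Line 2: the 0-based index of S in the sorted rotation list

Answer: c$baab
1

Derivation:
All 6 rotations (rotation i = S[i:]+S[:i]):
  rot[0] = ababc$
  rot[1] = babc$a
  rot[2] = abc$ab
  rot[3] = bc$aba
  rot[4] = c$abab
  rot[5] = $ababc
Sorted (with $ < everything):
  sorted[0] = $ababc  (last char: 'c')
  sorted[1] = ababc$  (last char: '$')
  sorted[2] = abc$ab  (last char: 'b')
  sorted[3] = babc$a  (last char: 'a')
  sorted[4] = bc$aba  (last char: 'a')
  sorted[5] = c$abab  (last char: 'b')
Last column: c$baab
Original string S is at sorted index 1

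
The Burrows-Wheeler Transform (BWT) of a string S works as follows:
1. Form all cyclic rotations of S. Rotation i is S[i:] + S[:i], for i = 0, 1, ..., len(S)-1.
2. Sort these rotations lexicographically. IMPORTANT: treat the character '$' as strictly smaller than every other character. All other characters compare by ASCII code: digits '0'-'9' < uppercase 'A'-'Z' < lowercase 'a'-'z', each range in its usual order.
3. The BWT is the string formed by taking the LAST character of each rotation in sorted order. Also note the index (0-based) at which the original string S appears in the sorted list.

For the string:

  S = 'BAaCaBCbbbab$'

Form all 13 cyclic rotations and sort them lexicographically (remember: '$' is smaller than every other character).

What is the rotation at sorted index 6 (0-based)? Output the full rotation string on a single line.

Answer: aBCbbbab$BAaC

Derivation:
All 13 rotations (rotation i = S[i:]+S[:i]):
  rot[0] = BAaCaBCbbbab$
  rot[1] = AaCaBCbbbab$B
  rot[2] = aCaBCbbbab$BA
  rot[3] = CaBCbbbab$BAa
  rot[4] = aBCbbbab$BAaC
  rot[5] = BCbbbab$BAaCa
  rot[6] = Cbbbab$BAaCaB
  rot[7] = bbbab$BAaCaBC
  rot[8] = bbab$BAaCaBCb
  rot[9] = bab$BAaCaBCbb
  rot[10] = ab$BAaCaBCbbb
  rot[11] = b$BAaCaBCbbba
  rot[12] = $BAaCaBCbbbab
Sorted (with $ < everything):
  sorted[0] = $BAaCaBCbbbab
  sorted[1] = AaCaBCbbbab$B
  sorted[2] = BAaCaBCbbbab$
  sorted[3] = BCbbbab$BAaCa
  sorted[4] = CaBCbbbab$BAa
  sorted[5] = Cbbbab$BAaCaB
  sorted[6] = aBCbbbab$BAaC
  sorted[7] = aCaBCbbbab$BA
  sorted[8] = ab$BAaCaBCbbb
  sorted[9] = b$BAaCaBCbbba
  sorted[10] = bab$BAaCaBCbb
  sorted[11] = bbab$BAaCaBCb
  sorted[12] = bbbab$BAaCaBC
sorted[6] = aBCbbbab$BAaC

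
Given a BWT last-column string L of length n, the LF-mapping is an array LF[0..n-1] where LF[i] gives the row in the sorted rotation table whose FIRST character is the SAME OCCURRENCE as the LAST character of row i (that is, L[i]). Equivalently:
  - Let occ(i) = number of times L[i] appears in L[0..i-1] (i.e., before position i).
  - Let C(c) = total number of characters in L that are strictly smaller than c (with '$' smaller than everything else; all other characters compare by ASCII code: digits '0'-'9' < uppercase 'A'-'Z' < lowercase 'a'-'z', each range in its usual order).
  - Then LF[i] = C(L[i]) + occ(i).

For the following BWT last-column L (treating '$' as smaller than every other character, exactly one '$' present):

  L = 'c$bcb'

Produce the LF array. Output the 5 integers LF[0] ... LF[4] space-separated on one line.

Char counts: '$':1, 'b':2, 'c':2
C (first-col start): C('$')=0, C('b')=1, C('c')=3
L[0]='c': occ=0, LF[0]=C('c')+0=3+0=3
L[1]='$': occ=0, LF[1]=C('$')+0=0+0=0
L[2]='b': occ=0, LF[2]=C('b')+0=1+0=1
L[3]='c': occ=1, LF[3]=C('c')+1=3+1=4
L[4]='b': occ=1, LF[4]=C('b')+1=1+1=2

Answer: 3 0 1 4 2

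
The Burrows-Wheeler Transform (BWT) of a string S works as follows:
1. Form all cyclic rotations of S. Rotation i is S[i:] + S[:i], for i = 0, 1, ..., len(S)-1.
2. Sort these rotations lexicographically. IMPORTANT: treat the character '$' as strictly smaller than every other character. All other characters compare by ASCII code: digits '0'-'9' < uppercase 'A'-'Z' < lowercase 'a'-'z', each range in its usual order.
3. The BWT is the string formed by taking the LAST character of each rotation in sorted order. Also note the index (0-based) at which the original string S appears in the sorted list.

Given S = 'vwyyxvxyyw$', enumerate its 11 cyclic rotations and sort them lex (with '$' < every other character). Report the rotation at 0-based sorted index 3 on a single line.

Answer: w$vwyyxvxyy

Derivation:
All 11 rotations (rotation i = S[i:]+S[:i]):
  rot[0] = vwyyxvxyyw$
  rot[1] = wyyxvxyyw$v
  rot[2] = yyxvxyyw$vw
  rot[3] = yxvxyyw$vwy
  rot[4] = xvxyyw$vwyy
  rot[5] = vxyyw$vwyyx
  rot[6] = xyyw$vwyyxv
  rot[7] = yyw$vwyyxvx
  rot[8] = yw$vwyyxvxy
  rot[9] = w$vwyyxvxyy
  rot[10] = $vwyyxvxyyw
Sorted (with $ < everything):
  sorted[0] = $vwyyxvxyyw
  sorted[1] = vwyyxvxyyw$
  sorted[2] = vxyyw$vwyyx
  sorted[3] = w$vwyyxvxyy
  sorted[4] = wyyxvxyyw$v
  sorted[5] = xvxyyw$vwyy
  sorted[6] = xyyw$vwyyxv
  sorted[7] = yw$vwyyxvxy
  sorted[8] = yxvxyyw$vwy
  sorted[9] = yyw$vwyyxvx
  sorted[10] = yyxvxyyw$vw
sorted[3] = w$vwyyxvxyy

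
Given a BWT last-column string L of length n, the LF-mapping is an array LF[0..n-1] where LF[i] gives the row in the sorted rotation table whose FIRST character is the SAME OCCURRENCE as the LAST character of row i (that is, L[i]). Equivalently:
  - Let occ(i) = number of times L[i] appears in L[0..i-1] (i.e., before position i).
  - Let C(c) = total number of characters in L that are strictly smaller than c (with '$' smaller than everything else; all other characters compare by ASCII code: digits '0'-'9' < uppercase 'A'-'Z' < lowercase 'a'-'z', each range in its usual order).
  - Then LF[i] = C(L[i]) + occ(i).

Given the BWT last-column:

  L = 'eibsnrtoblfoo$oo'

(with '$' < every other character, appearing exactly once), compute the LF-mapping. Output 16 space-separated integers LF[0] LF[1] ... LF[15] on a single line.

Answer: 3 5 1 14 7 13 15 8 2 6 4 9 10 0 11 12

Derivation:
Char counts: '$':1, 'b':2, 'e':1, 'f':1, 'i':1, 'l':1, 'n':1, 'o':5, 'r':1, 's':1, 't':1
C (first-col start): C('$')=0, C('b')=1, C('e')=3, C('f')=4, C('i')=5, C('l')=6, C('n')=7, C('o')=8, C('r')=13, C('s')=14, C('t')=15
L[0]='e': occ=0, LF[0]=C('e')+0=3+0=3
L[1]='i': occ=0, LF[1]=C('i')+0=5+0=5
L[2]='b': occ=0, LF[2]=C('b')+0=1+0=1
L[3]='s': occ=0, LF[3]=C('s')+0=14+0=14
L[4]='n': occ=0, LF[4]=C('n')+0=7+0=7
L[5]='r': occ=0, LF[5]=C('r')+0=13+0=13
L[6]='t': occ=0, LF[6]=C('t')+0=15+0=15
L[7]='o': occ=0, LF[7]=C('o')+0=8+0=8
L[8]='b': occ=1, LF[8]=C('b')+1=1+1=2
L[9]='l': occ=0, LF[9]=C('l')+0=6+0=6
L[10]='f': occ=0, LF[10]=C('f')+0=4+0=4
L[11]='o': occ=1, LF[11]=C('o')+1=8+1=9
L[12]='o': occ=2, LF[12]=C('o')+2=8+2=10
L[13]='$': occ=0, LF[13]=C('$')+0=0+0=0
L[14]='o': occ=3, LF[14]=C('o')+3=8+3=11
L[15]='o': occ=4, LF[15]=C('o')+4=8+4=12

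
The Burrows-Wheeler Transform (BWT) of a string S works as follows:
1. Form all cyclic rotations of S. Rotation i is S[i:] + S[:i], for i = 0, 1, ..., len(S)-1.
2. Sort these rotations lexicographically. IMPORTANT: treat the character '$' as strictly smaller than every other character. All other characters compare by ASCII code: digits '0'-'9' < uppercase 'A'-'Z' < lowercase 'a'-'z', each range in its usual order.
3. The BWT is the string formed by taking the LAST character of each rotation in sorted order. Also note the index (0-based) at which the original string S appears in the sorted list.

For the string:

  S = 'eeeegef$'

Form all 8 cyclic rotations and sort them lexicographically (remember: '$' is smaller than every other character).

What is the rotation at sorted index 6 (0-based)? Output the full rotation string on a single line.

Answer: f$eeeege

Derivation:
All 8 rotations (rotation i = S[i:]+S[:i]):
  rot[0] = eeeegef$
  rot[1] = eeegef$e
  rot[2] = eegef$ee
  rot[3] = egef$eee
  rot[4] = gef$eeee
  rot[5] = ef$eeeeg
  rot[6] = f$eeeege
  rot[7] = $eeeegef
Sorted (with $ < everything):
  sorted[0] = $eeeegef
  sorted[1] = eeeegef$
  sorted[2] = eeegef$e
  sorted[3] = eegef$ee
  sorted[4] = ef$eeeeg
  sorted[5] = egef$eee
  sorted[6] = f$eeeege
  sorted[7] = gef$eeee
sorted[6] = f$eeeege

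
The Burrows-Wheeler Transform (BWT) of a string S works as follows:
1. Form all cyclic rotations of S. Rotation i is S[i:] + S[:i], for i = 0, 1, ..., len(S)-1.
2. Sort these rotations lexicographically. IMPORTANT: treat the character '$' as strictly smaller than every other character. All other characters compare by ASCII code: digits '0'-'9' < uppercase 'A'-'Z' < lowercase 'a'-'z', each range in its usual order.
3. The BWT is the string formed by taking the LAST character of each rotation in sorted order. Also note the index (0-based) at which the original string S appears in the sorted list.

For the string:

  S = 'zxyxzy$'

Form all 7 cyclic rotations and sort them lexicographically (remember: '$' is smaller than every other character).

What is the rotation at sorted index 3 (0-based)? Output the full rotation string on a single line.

Answer: y$zxyxz

Derivation:
All 7 rotations (rotation i = S[i:]+S[:i]):
  rot[0] = zxyxzy$
  rot[1] = xyxzy$z
  rot[2] = yxzy$zx
  rot[3] = xzy$zxy
  rot[4] = zy$zxyx
  rot[5] = y$zxyxz
  rot[6] = $zxyxzy
Sorted (with $ < everything):
  sorted[0] = $zxyxzy
  sorted[1] = xyxzy$z
  sorted[2] = xzy$zxy
  sorted[3] = y$zxyxz
  sorted[4] = yxzy$zx
  sorted[5] = zxyxzy$
  sorted[6] = zy$zxyx
sorted[3] = y$zxyxz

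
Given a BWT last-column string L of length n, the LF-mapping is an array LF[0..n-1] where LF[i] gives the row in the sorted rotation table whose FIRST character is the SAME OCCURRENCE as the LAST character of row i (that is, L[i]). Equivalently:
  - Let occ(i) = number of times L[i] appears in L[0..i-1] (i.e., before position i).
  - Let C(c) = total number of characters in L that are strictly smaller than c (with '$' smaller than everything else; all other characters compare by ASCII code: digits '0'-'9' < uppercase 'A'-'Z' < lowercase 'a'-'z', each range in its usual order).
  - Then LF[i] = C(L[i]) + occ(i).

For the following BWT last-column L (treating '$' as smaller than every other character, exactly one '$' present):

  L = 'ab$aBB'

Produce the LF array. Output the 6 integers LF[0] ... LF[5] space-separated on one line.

Char counts: '$':1, 'B':2, 'a':2, 'b':1
C (first-col start): C('$')=0, C('B')=1, C('a')=3, C('b')=5
L[0]='a': occ=0, LF[0]=C('a')+0=3+0=3
L[1]='b': occ=0, LF[1]=C('b')+0=5+0=5
L[2]='$': occ=0, LF[2]=C('$')+0=0+0=0
L[3]='a': occ=1, LF[3]=C('a')+1=3+1=4
L[4]='B': occ=0, LF[4]=C('B')+0=1+0=1
L[5]='B': occ=1, LF[5]=C('B')+1=1+1=2

Answer: 3 5 0 4 1 2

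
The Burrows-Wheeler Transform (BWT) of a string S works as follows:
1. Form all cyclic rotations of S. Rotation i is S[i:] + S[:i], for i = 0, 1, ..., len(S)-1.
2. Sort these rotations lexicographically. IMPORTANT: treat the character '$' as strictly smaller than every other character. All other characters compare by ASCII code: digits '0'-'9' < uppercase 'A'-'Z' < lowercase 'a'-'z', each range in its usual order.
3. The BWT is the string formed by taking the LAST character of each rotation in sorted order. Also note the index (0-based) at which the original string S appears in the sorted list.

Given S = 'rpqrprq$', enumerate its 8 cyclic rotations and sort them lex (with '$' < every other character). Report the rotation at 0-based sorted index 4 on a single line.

All 8 rotations (rotation i = S[i:]+S[:i]):
  rot[0] = rpqrprq$
  rot[1] = pqrprq$r
  rot[2] = qrprq$rp
  rot[3] = rprq$rpq
  rot[4] = prq$rpqr
  rot[5] = rq$rpqrp
  rot[6] = q$rpqrpr
  rot[7] = $rpqrprq
Sorted (with $ < everything):
  sorted[0] = $rpqrprq
  sorted[1] = pqrprq$r
  sorted[2] = prq$rpqr
  sorted[3] = q$rpqrpr
  sorted[4] = qrprq$rp
  sorted[5] = rpqrprq$
  sorted[6] = rprq$rpq
  sorted[7] = rq$rpqrp
sorted[4] = qrprq$rp

Answer: qrprq$rp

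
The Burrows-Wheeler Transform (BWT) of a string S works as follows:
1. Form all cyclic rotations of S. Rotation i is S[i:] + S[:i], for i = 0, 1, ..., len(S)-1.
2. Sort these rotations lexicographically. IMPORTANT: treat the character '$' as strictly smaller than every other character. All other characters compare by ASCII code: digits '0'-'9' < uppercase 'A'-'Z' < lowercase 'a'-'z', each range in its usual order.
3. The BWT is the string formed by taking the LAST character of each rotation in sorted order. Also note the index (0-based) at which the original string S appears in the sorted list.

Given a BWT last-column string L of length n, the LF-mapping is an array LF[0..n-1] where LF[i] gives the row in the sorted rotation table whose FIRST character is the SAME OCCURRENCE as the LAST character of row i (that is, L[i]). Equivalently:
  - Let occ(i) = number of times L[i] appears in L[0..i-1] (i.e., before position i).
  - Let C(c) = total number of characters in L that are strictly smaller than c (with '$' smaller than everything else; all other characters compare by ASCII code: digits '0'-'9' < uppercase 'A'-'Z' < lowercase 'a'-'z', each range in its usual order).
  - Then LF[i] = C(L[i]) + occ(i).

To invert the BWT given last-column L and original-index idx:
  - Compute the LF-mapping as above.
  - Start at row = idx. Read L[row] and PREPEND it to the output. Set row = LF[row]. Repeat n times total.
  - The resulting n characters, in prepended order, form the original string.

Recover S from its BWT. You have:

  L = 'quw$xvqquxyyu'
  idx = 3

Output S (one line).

LF mapping: 1 4 8 0 9 7 2 3 5 10 11 12 6
Walk LF starting at row 3, prepending L[row]:
  step 1: row=3, L[3]='$', prepend. Next row=LF[3]=0
  step 2: row=0, L[0]='q', prepend. Next row=LF[0]=1
  step 3: row=1, L[1]='u', prepend. Next row=LF[1]=4
  step 4: row=4, L[4]='x', prepend. Next row=LF[4]=9
  step 5: row=9, L[9]='x', prepend. Next row=LF[9]=10
  step 6: row=10, L[10]='y', prepend. Next row=LF[10]=11
  step 7: row=11, L[11]='y', prepend. Next row=LF[11]=12
  step 8: row=12, L[12]='u', prepend. Next row=LF[12]=6
  step 9: row=6, L[6]='q', prepend. Next row=LF[6]=2
  step 10: row=2, L[2]='w', prepend. Next row=LF[2]=8
  step 11: row=8, L[8]='u', prepend. Next row=LF[8]=5
  step 12: row=5, L[5]='v', prepend. Next row=LF[5]=7
  step 13: row=7, L[7]='q', prepend. Next row=LF[7]=3
Reversed output: qvuwquyyxxuq$

Answer: qvuwquyyxxuq$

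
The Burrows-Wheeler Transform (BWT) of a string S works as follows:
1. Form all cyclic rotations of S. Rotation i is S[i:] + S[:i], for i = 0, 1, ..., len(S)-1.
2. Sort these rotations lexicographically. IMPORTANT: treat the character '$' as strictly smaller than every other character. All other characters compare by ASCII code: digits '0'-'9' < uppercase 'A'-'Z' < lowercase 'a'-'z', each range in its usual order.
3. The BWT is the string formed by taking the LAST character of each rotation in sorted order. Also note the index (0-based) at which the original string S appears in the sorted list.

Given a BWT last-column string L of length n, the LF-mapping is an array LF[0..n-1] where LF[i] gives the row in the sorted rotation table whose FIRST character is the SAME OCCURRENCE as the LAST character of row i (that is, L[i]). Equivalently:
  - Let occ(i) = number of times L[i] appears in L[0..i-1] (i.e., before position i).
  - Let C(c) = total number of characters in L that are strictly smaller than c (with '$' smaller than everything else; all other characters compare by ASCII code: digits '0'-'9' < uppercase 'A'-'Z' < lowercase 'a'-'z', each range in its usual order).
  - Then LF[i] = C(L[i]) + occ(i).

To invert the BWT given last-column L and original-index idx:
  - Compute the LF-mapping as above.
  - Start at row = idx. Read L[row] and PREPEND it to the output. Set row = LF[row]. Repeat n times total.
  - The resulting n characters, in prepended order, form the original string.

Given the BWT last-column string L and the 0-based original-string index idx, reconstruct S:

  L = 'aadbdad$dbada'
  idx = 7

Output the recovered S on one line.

LF mapping: 1 2 8 6 9 3 10 0 11 7 4 12 5
Walk LF starting at row 7, prepending L[row]:
  step 1: row=7, L[7]='$', prepend. Next row=LF[7]=0
  step 2: row=0, L[0]='a', prepend. Next row=LF[0]=1
  step 3: row=1, L[1]='a', prepend. Next row=LF[1]=2
  step 4: row=2, L[2]='d', prepend. Next row=LF[2]=8
  step 5: row=8, L[8]='d', prepend. Next row=LF[8]=11
  step 6: row=11, L[11]='d', prepend. Next row=LF[11]=12
  step 7: row=12, L[12]='a', prepend. Next row=LF[12]=5
  step 8: row=5, L[5]='a', prepend. Next row=LF[5]=3
  step 9: row=3, L[3]='b', prepend. Next row=LF[3]=6
  step 10: row=6, L[6]='d', prepend. Next row=LF[6]=10
  step 11: row=10, L[10]='a', prepend. Next row=LF[10]=4
  step 12: row=4, L[4]='d', prepend. Next row=LF[4]=9
  step 13: row=9, L[9]='b', prepend. Next row=LF[9]=7
Reversed output: bdadbaadddaa$

Answer: bdadbaadddaa$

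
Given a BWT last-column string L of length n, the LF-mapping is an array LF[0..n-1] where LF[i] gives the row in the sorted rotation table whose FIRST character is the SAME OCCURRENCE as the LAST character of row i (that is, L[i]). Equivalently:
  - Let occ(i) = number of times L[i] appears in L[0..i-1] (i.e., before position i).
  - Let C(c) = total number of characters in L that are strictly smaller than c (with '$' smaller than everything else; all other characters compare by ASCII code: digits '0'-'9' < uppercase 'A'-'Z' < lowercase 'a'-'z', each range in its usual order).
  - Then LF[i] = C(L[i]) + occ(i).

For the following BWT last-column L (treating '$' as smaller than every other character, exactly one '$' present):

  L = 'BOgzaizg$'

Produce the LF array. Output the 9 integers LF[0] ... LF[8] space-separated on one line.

Answer: 1 2 4 7 3 6 8 5 0

Derivation:
Char counts: '$':1, 'B':1, 'O':1, 'a':1, 'g':2, 'i':1, 'z':2
C (first-col start): C('$')=0, C('B')=1, C('O')=2, C('a')=3, C('g')=4, C('i')=6, C('z')=7
L[0]='B': occ=0, LF[0]=C('B')+0=1+0=1
L[1]='O': occ=0, LF[1]=C('O')+0=2+0=2
L[2]='g': occ=0, LF[2]=C('g')+0=4+0=4
L[3]='z': occ=0, LF[3]=C('z')+0=7+0=7
L[4]='a': occ=0, LF[4]=C('a')+0=3+0=3
L[5]='i': occ=0, LF[5]=C('i')+0=6+0=6
L[6]='z': occ=1, LF[6]=C('z')+1=7+1=8
L[7]='g': occ=1, LF[7]=C('g')+1=4+1=5
L[8]='$': occ=0, LF[8]=C('$')+0=0+0=0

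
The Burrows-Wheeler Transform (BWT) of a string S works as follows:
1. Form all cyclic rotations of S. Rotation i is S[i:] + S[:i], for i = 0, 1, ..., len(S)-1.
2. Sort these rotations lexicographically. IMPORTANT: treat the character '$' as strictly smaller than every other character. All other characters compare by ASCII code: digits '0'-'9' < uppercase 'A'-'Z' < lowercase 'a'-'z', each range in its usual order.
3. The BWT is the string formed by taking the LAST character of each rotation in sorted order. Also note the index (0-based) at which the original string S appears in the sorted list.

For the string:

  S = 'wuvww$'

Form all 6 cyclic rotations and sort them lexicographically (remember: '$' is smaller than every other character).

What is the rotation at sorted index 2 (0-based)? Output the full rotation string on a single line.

All 6 rotations (rotation i = S[i:]+S[:i]):
  rot[0] = wuvww$
  rot[1] = uvww$w
  rot[2] = vww$wu
  rot[3] = ww$wuv
  rot[4] = w$wuvw
  rot[5] = $wuvww
Sorted (with $ < everything):
  sorted[0] = $wuvww
  sorted[1] = uvww$w
  sorted[2] = vww$wu
  sorted[3] = w$wuvw
  sorted[4] = wuvww$
  sorted[5] = ww$wuv
sorted[2] = vww$wu

Answer: vww$wu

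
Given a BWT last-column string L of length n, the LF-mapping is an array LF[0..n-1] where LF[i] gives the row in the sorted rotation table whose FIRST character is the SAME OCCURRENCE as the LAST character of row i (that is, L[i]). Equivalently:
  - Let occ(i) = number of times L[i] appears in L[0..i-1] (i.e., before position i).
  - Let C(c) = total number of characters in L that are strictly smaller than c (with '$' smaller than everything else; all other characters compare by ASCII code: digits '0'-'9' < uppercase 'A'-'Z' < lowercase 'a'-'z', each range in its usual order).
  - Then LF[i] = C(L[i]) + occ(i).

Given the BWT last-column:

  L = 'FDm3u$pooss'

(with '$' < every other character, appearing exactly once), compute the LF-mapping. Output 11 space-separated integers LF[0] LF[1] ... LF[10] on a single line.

Answer: 3 2 4 1 10 0 7 5 6 8 9

Derivation:
Char counts: '$':1, '3':1, 'D':1, 'F':1, 'm':1, 'o':2, 'p':1, 's':2, 'u':1
C (first-col start): C('$')=0, C('3')=1, C('D')=2, C('F')=3, C('m')=4, C('o')=5, C('p')=7, C('s')=8, C('u')=10
L[0]='F': occ=0, LF[0]=C('F')+0=3+0=3
L[1]='D': occ=0, LF[1]=C('D')+0=2+0=2
L[2]='m': occ=0, LF[2]=C('m')+0=4+0=4
L[3]='3': occ=0, LF[3]=C('3')+0=1+0=1
L[4]='u': occ=0, LF[4]=C('u')+0=10+0=10
L[5]='$': occ=0, LF[5]=C('$')+0=0+0=0
L[6]='p': occ=0, LF[6]=C('p')+0=7+0=7
L[7]='o': occ=0, LF[7]=C('o')+0=5+0=5
L[8]='o': occ=1, LF[8]=C('o')+1=5+1=6
L[9]='s': occ=0, LF[9]=C('s')+0=8+0=8
L[10]='s': occ=1, LF[10]=C('s')+1=8+1=9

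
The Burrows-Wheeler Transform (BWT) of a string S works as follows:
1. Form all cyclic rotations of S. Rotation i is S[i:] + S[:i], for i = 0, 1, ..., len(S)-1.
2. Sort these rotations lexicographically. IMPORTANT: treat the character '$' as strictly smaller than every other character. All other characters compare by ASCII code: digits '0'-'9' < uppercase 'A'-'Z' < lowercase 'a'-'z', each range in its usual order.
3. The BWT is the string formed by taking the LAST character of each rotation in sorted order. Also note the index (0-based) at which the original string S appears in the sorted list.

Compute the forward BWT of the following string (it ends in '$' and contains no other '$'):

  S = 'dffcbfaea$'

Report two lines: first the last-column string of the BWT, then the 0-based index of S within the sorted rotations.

All 10 rotations (rotation i = S[i:]+S[:i]):
  rot[0] = dffcbfaea$
  rot[1] = ffcbfaea$d
  rot[2] = fcbfaea$df
  rot[3] = cbfaea$dff
  rot[4] = bfaea$dffc
  rot[5] = faea$dffcb
  rot[6] = aea$dffcbf
  rot[7] = ea$dffcbfa
  rot[8] = a$dffcbfae
  rot[9] = $dffcbfaea
Sorted (with $ < everything):
  sorted[0] = $dffcbfaea  (last char: 'a')
  sorted[1] = a$dffcbfae  (last char: 'e')
  sorted[2] = aea$dffcbf  (last char: 'f')
  sorted[3] = bfaea$dffc  (last char: 'c')
  sorted[4] = cbfaea$dff  (last char: 'f')
  sorted[5] = dffcbfaea$  (last char: '$')
  sorted[6] = ea$dffcbfa  (last char: 'a')
  sorted[7] = faea$dffcb  (last char: 'b')
  sorted[8] = fcbfaea$df  (last char: 'f')
  sorted[9] = ffcbfaea$d  (last char: 'd')
Last column: aefcf$abfd
Original string S is at sorted index 5

Answer: aefcf$abfd
5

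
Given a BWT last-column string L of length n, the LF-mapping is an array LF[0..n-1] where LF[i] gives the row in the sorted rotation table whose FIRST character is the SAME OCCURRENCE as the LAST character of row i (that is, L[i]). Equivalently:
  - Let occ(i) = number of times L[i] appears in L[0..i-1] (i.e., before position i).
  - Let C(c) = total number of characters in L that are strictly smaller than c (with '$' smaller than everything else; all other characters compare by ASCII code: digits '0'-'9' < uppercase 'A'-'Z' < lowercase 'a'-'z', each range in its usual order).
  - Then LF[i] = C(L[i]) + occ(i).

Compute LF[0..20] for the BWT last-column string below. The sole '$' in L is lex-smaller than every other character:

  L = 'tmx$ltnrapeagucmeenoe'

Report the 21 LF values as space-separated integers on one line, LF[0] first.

Char counts: '$':1, 'a':2, 'c':1, 'e':4, 'g':1, 'l':1, 'm':2, 'n':2, 'o':1, 'p':1, 'r':1, 't':2, 'u':1, 'x':1
C (first-col start): C('$')=0, C('a')=1, C('c')=3, C('e')=4, C('g')=8, C('l')=9, C('m')=10, C('n')=12, C('o')=14, C('p')=15, C('r')=16, C('t')=17, C('u')=19, C('x')=20
L[0]='t': occ=0, LF[0]=C('t')+0=17+0=17
L[1]='m': occ=0, LF[1]=C('m')+0=10+0=10
L[2]='x': occ=0, LF[2]=C('x')+0=20+0=20
L[3]='$': occ=0, LF[3]=C('$')+0=0+0=0
L[4]='l': occ=0, LF[4]=C('l')+0=9+0=9
L[5]='t': occ=1, LF[5]=C('t')+1=17+1=18
L[6]='n': occ=0, LF[6]=C('n')+0=12+0=12
L[7]='r': occ=0, LF[7]=C('r')+0=16+0=16
L[8]='a': occ=0, LF[8]=C('a')+0=1+0=1
L[9]='p': occ=0, LF[9]=C('p')+0=15+0=15
L[10]='e': occ=0, LF[10]=C('e')+0=4+0=4
L[11]='a': occ=1, LF[11]=C('a')+1=1+1=2
L[12]='g': occ=0, LF[12]=C('g')+0=8+0=8
L[13]='u': occ=0, LF[13]=C('u')+0=19+0=19
L[14]='c': occ=0, LF[14]=C('c')+0=3+0=3
L[15]='m': occ=1, LF[15]=C('m')+1=10+1=11
L[16]='e': occ=1, LF[16]=C('e')+1=4+1=5
L[17]='e': occ=2, LF[17]=C('e')+2=4+2=6
L[18]='n': occ=1, LF[18]=C('n')+1=12+1=13
L[19]='o': occ=0, LF[19]=C('o')+0=14+0=14
L[20]='e': occ=3, LF[20]=C('e')+3=4+3=7

Answer: 17 10 20 0 9 18 12 16 1 15 4 2 8 19 3 11 5 6 13 14 7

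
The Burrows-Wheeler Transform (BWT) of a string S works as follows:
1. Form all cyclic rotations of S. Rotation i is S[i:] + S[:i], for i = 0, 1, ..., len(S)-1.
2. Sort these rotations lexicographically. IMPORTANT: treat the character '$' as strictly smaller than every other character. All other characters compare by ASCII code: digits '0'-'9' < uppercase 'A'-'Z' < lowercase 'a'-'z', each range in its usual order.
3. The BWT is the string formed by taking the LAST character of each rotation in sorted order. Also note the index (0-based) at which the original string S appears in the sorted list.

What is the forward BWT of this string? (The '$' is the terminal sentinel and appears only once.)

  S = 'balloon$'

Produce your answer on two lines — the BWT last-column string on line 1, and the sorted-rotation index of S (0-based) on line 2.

All 8 rotations (rotation i = S[i:]+S[:i]):
  rot[0] = balloon$
  rot[1] = alloon$b
  rot[2] = lloon$ba
  rot[3] = loon$bal
  rot[4] = oon$ball
  rot[5] = on$ballo
  rot[6] = n$balloo
  rot[7] = $balloon
Sorted (with $ < everything):
  sorted[0] = $balloon  (last char: 'n')
  sorted[1] = alloon$b  (last char: 'b')
  sorted[2] = balloon$  (last char: '$')
  sorted[3] = lloon$ba  (last char: 'a')
  sorted[4] = loon$bal  (last char: 'l')
  sorted[5] = n$balloo  (last char: 'o')
  sorted[6] = on$ballo  (last char: 'o')
  sorted[7] = oon$ball  (last char: 'l')
Last column: nb$alool
Original string S is at sorted index 2

Answer: nb$alool
2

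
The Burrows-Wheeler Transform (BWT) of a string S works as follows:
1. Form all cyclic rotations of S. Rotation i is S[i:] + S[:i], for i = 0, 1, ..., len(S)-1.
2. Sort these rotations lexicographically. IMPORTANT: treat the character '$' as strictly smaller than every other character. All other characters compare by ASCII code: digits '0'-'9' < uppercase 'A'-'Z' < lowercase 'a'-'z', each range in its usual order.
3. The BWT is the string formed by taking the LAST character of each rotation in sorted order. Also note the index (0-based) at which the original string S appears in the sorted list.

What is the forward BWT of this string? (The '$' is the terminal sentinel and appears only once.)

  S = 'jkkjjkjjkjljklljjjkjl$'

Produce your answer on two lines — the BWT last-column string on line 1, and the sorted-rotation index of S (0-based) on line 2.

Answer: llkjkjjj$lkkkjjjjjjljk
8

Derivation:
All 22 rotations (rotation i = S[i:]+S[:i]):
  rot[0] = jkkjjkjjkjljklljjjkjl$
  rot[1] = kkjjkjjkjljklljjjkjl$j
  rot[2] = kjjkjjkjljklljjjkjl$jk
  rot[3] = jjkjjkjljklljjjkjl$jkk
  rot[4] = jkjjkjljklljjjkjl$jkkj
  rot[5] = kjjkjljklljjjkjl$jkkjj
  rot[6] = jjkjljklljjjkjl$jkkjjk
  rot[7] = jkjljklljjjkjl$jkkjjkj
  rot[8] = kjljklljjjkjl$jkkjjkjj
  rot[9] = jljklljjjkjl$jkkjjkjjk
  rot[10] = ljklljjjkjl$jkkjjkjjkj
  rot[11] = jklljjjkjl$jkkjjkjjkjl
  rot[12] = klljjjkjl$jkkjjkjjkjlj
  rot[13] = lljjjkjl$jkkjjkjjkjljk
  rot[14] = ljjjkjl$jkkjjkjjkjljkl
  rot[15] = jjjkjl$jkkjjkjjkjljkll
  rot[16] = jjkjl$jkkjjkjjkjljkllj
  rot[17] = jkjl$jkkjjkjjkjljklljj
  rot[18] = kjl$jkkjjkjjkjljklljjj
  rot[19] = jl$jkkjjkjjkjljklljjjk
  rot[20] = l$jkkjjkjjkjljklljjjkj
  rot[21] = $jkkjjkjjkjljklljjjkjl
Sorted (with $ < everything):
  sorted[0] = $jkkjjkjjkjljklljjjkjl  (last char: 'l')
  sorted[1] = jjjkjl$jkkjjkjjkjljkll  (last char: 'l')
  sorted[2] = jjkjjkjljklljjjkjl$jkk  (last char: 'k')
  sorted[3] = jjkjl$jkkjjkjjkjljkllj  (last char: 'j')
  sorted[4] = jjkjljklljjjkjl$jkkjjk  (last char: 'k')
  sorted[5] = jkjjkjljklljjjkjl$jkkj  (last char: 'j')
  sorted[6] = jkjl$jkkjjkjjkjljklljj  (last char: 'j')
  sorted[7] = jkjljklljjjkjl$jkkjjkj  (last char: 'j')
  sorted[8] = jkkjjkjjkjljklljjjkjl$  (last char: '$')
  sorted[9] = jklljjjkjl$jkkjjkjjkjl  (last char: 'l')
  sorted[10] = jl$jkkjjkjjkjljklljjjk  (last char: 'k')
  sorted[11] = jljklljjjkjl$jkkjjkjjk  (last char: 'k')
  sorted[12] = kjjkjjkjljklljjjkjl$jk  (last char: 'k')
  sorted[13] = kjjkjljklljjjkjl$jkkjj  (last char: 'j')
  sorted[14] = kjl$jkkjjkjjkjljklljjj  (last char: 'j')
  sorted[15] = kjljklljjjkjl$jkkjjkjj  (last char: 'j')
  sorted[16] = kkjjkjjkjljklljjjkjl$j  (last char: 'j')
  sorted[17] = klljjjkjl$jkkjjkjjkjlj  (last char: 'j')
  sorted[18] = l$jkkjjkjjkjljklljjjkj  (last char: 'j')
  sorted[19] = ljjjkjl$jkkjjkjjkjljkl  (last char: 'l')
  sorted[20] = ljklljjjkjl$jkkjjkjjkj  (last char: 'j')
  sorted[21] = lljjjkjl$jkkjjkjjkjljk  (last char: 'k')
Last column: llkjkjjj$lkkkjjjjjjljk
Original string S is at sorted index 8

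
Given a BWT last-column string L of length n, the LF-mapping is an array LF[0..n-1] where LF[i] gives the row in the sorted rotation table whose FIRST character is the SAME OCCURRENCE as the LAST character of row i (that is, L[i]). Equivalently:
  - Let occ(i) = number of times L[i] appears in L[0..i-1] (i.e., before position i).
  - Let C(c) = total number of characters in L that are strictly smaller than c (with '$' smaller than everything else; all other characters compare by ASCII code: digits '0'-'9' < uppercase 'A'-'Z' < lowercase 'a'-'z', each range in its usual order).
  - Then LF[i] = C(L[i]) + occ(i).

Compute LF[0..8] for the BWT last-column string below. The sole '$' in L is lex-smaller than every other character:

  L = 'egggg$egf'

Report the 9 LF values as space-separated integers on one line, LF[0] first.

Char counts: '$':1, 'e':2, 'f':1, 'g':5
C (first-col start): C('$')=0, C('e')=1, C('f')=3, C('g')=4
L[0]='e': occ=0, LF[0]=C('e')+0=1+0=1
L[1]='g': occ=0, LF[1]=C('g')+0=4+0=4
L[2]='g': occ=1, LF[2]=C('g')+1=4+1=5
L[3]='g': occ=2, LF[3]=C('g')+2=4+2=6
L[4]='g': occ=3, LF[4]=C('g')+3=4+3=7
L[5]='$': occ=0, LF[5]=C('$')+0=0+0=0
L[6]='e': occ=1, LF[6]=C('e')+1=1+1=2
L[7]='g': occ=4, LF[7]=C('g')+4=4+4=8
L[8]='f': occ=0, LF[8]=C('f')+0=3+0=3

Answer: 1 4 5 6 7 0 2 8 3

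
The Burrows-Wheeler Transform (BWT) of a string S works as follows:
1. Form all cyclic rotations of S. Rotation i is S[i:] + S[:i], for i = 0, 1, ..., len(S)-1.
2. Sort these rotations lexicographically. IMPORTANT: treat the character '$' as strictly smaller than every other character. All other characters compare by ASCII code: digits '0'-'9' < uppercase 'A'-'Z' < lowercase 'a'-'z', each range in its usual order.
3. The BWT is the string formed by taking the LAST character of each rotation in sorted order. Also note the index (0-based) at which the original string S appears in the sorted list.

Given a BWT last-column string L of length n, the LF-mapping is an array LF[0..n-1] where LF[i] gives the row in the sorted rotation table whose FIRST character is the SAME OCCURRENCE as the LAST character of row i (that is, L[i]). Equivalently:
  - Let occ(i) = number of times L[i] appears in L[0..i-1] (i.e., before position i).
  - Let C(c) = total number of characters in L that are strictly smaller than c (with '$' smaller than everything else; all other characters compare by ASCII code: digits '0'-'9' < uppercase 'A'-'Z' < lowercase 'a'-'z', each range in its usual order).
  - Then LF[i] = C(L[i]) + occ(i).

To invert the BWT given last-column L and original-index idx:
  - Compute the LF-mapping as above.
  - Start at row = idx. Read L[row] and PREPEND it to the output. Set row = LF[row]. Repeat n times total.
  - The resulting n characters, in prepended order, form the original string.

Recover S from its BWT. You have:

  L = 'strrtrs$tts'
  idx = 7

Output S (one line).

LF mapping: 4 7 1 2 8 3 5 0 9 10 6
Walk LF starting at row 7, prepending L[row]:
  step 1: row=7, L[7]='$', prepend. Next row=LF[7]=0
  step 2: row=0, L[0]='s', prepend. Next row=LF[0]=4
  step 3: row=4, L[4]='t', prepend. Next row=LF[4]=8
  step 4: row=8, L[8]='t', prepend. Next row=LF[8]=9
  step 5: row=9, L[9]='t', prepend. Next row=LF[9]=10
  step 6: row=10, L[10]='s', prepend. Next row=LF[10]=6
  step 7: row=6, L[6]='s', prepend. Next row=LF[6]=5
  step 8: row=5, L[5]='r', prepend. Next row=LF[5]=3
  step 9: row=3, L[3]='r', prepend. Next row=LF[3]=2
  step 10: row=2, L[2]='r', prepend. Next row=LF[2]=1
  step 11: row=1, L[1]='t', prepend. Next row=LF[1]=7
Reversed output: trrrssttts$

Answer: trrrssttts$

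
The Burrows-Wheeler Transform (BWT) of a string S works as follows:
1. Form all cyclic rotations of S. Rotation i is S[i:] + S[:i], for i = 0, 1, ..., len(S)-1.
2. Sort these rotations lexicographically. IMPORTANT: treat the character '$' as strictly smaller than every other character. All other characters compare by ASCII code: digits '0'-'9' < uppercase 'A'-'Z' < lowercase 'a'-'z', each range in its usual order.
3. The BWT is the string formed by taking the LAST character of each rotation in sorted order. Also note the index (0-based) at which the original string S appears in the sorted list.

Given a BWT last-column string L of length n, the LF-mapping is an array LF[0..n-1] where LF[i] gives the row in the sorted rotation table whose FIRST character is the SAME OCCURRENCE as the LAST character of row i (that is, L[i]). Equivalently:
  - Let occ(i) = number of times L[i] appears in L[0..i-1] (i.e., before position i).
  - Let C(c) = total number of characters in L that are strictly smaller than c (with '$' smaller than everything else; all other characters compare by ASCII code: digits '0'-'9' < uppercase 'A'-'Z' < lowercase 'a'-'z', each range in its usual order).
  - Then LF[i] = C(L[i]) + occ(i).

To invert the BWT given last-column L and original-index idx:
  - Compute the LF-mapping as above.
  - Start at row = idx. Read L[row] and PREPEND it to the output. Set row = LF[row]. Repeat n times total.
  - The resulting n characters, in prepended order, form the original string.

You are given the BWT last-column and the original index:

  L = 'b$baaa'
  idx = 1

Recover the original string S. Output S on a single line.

Answer: aabab$

Derivation:
LF mapping: 4 0 5 1 2 3
Walk LF starting at row 1, prepending L[row]:
  step 1: row=1, L[1]='$', prepend. Next row=LF[1]=0
  step 2: row=0, L[0]='b', prepend. Next row=LF[0]=4
  step 3: row=4, L[4]='a', prepend. Next row=LF[4]=2
  step 4: row=2, L[2]='b', prepend. Next row=LF[2]=5
  step 5: row=5, L[5]='a', prepend. Next row=LF[5]=3
  step 6: row=3, L[3]='a', prepend. Next row=LF[3]=1
Reversed output: aabab$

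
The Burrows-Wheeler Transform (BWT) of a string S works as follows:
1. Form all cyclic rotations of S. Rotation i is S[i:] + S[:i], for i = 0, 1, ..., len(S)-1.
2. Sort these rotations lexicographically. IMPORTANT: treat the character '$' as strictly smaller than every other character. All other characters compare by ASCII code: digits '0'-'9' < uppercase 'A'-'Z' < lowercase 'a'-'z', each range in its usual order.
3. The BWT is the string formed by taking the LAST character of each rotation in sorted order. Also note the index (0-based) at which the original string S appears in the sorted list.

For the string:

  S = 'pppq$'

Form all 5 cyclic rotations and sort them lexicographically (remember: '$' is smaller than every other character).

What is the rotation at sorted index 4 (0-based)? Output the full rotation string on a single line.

All 5 rotations (rotation i = S[i:]+S[:i]):
  rot[0] = pppq$
  rot[1] = ppq$p
  rot[2] = pq$pp
  rot[3] = q$ppp
  rot[4] = $pppq
Sorted (with $ < everything):
  sorted[0] = $pppq
  sorted[1] = pppq$
  sorted[2] = ppq$p
  sorted[3] = pq$pp
  sorted[4] = q$ppp
sorted[4] = q$ppp

Answer: q$ppp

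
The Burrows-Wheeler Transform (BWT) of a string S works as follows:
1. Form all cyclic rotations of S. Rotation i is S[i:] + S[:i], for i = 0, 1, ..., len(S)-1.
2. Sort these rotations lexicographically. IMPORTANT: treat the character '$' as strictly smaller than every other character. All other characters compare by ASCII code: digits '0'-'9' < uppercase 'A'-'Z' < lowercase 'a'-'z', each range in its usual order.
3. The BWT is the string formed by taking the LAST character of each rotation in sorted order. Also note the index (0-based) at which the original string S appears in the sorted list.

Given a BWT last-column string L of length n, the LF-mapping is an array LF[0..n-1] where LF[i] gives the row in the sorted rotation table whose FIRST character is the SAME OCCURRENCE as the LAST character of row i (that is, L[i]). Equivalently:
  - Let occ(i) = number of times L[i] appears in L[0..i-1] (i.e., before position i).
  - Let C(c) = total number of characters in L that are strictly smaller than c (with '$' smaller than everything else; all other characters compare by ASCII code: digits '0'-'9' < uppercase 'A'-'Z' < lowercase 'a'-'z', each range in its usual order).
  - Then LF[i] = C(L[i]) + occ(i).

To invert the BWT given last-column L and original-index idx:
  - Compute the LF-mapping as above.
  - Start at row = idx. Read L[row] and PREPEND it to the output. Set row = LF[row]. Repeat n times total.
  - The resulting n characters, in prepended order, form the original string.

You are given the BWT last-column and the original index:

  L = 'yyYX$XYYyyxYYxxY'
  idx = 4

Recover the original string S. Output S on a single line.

LF mapping: 12 13 3 1 0 2 4 5 14 15 9 6 7 10 11 8
Walk LF starting at row 4, prepending L[row]:
  step 1: row=4, L[4]='$', prepend. Next row=LF[4]=0
  step 2: row=0, L[0]='y', prepend. Next row=LF[0]=12
  step 3: row=12, L[12]='Y', prepend. Next row=LF[12]=7
  step 4: row=7, L[7]='Y', prepend. Next row=LF[7]=5
  step 5: row=5, L[5]='X', prepend. Next row=LF[5]=2
  step 6: row=2, L[2]='Y', prepend. Next row=LF[2]=3
  step 7: row=3, L[3]='X', prepend. Next row=LF[3]=1
  step 8: row=1, L[1]='y', prepend. Next row=LF[1]=13
  step 9: row=13, L[13]='x', prepend. Next row=LF[13]=10
  step 10: row=10, L[10]='x', prepend. Next row=LF[10]=9
  step 11: row=9, L[9]='y', prepend. Next row=LF[9]=15
  step 12: row=15, L[15]='Y', prepend. Next row=LF[15]=8
  step 13: row=8, L[8]='y', prepend. Next row=LF[8]=14
  step 14: row=14, L[14]='x', prepend. Next row=LF[14]=11
  step 15: row=11, L[11]='Y', prepend. Next row=LF[11]=6
  step 16: row=6, L[6]='Y', prepend. Next row=LF[6]=4
Reversed output: YYxyYyxxyXYXYYy$

Answer: YYxyYyxxyXYXYYy$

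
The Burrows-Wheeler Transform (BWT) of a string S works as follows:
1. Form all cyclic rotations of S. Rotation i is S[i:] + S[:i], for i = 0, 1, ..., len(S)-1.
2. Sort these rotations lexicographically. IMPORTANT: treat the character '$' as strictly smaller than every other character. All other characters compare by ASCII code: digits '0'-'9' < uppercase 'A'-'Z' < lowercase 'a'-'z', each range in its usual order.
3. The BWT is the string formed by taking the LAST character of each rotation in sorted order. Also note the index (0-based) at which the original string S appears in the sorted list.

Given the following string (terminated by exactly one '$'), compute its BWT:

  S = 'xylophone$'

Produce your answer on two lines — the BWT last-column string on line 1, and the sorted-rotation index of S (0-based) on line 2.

Answer: enpyohlo$x
8

Derivation:
All 10 rotations (rotation i = S[i:]+S[:i]):
  rot[0] = xylophone$
  rot[1] = ylophone$x
  rot[2] = lophone$xy
  rot[3] = ophone$xyl
  rot[4] = phone$xylo
  rot[5] = hone$xylop
  rot[6] = one$xyloph
  rot[7] = ne$xylopho
  rot[8] = e$xylophon
  rot[9] = $xylophone
Sorted (with $ < everything):
  sorted[0] = $xylophone  (last char: 'e')
  sorted[1] = e$xylophon  (last char: 'n')
  sorted[2] = hone$xylop  (last char: 'p')
  sorted[3] = lophone$xy  (last char: 'y')
  sorted[4] = ne$xylopho  (last char: 'o')
  sorted[5] = one$xyloph  (last char: 'h')
  sorted[6] = ophone$xyl  (last char: 'l')
  sorted[7] = phone$xylo  (last char: 'o')
  sorted[8] = xylophone$  (last char: '$')
  sorted[9] = ylophone$x  (last char: 'x')
Last column: enpyohlo$x
Original string S is at sorted index 8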